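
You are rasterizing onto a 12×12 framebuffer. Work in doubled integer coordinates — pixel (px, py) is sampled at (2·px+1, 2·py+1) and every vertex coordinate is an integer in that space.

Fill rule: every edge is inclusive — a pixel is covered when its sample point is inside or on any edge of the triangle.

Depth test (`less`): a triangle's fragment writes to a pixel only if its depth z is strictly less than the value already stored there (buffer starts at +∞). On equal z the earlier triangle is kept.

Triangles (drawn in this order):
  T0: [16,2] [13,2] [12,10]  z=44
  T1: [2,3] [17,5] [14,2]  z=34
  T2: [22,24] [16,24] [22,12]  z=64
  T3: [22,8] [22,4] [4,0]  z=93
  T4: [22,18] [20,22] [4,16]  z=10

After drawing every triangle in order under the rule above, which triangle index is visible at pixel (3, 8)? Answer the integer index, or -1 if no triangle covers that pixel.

T0:
  2·area = 24  (B↔C swapped to make it positive)
  edge (16, 2)→(12, 10): d=(-4,8) inclusive
  edge (12, 10)→(13, 2): d=(1,-8) inclusive
  edge (13, 2)→(16, 2): d=(3,0) inclusive
    (6,1)@(13, 3): e=[20,1,3] → X
    (7,1)@(15, 3): e=[4,17,3] → X
    (8,1)@(17, 3): e=[-12,33,3] → .
    (6,2)@(13, 5): e=[12,3,9] → X
    (7,2)@(15, 5): e=[-4,19,9] → .
    (6,3)@(13, 7): e=[4,5,15] → X
    (7,3)@(15, 7): e=[-12,21,15] → .
    (6,4)@(13, 9): e=[-4,7,21] → .
  covered (4 px):
    . . . . . . . . . . . .
    . . . . . . X X . . . .
    . . . . . . X . . . . .
    . . . . . . X . . . . .
    . . . . . . . . . . . .
    . . . . . . . . . . . .
    . . . . . . . . . . . .
    . . . . . . . . . . . .
    . . . . . . . . . . . .
    . . . . . . . . . . . .
    . . . . . . . . . . . .
    . . . . . . . . . . . .
T1:
  2·area = 39  (B↔C swapped to make it positive)
  edge (2, 3)→(14, 2): d=(12,-1) inclusive
  edge (14, 2)→(17, 5): d=(3,3) inclusive
  edge (17, 5)→(2, 3): d=(-15,-2) inclusive
    (6,0)@(13, 1): e=[-13,0,52] → .  [on edge]
    (1,1)@(3, 3): e=[1,36,2] → X
    (2,1)@(5, 3): e=[3,30,6] → X
    (3,1)@(7, 3): e=[5,24,10] → X
    (4,1)@(9, 3): e=[7,18,14] → X
    (5,1)@(11, 3): e=[9,12,18] → X
    (6,1)@(13, 3): e=[11,6,22] → X
    (7,1)@(15, 3): e=[13,0,26] → X  [on edge]
    (8,1)@(17, 3): e=[15,-6,30] → .
    (1,2)@(3, 5): e=[25,42,-28] → .
    (2,2)@(5, 5): e=[27,36,-24] → .
    (3,2)@(7, 5): e=[29,30,-20] → .
    (8,2)@(17, 5): e=[39,0,0] → X  [on edge]
    (9,3)@(19, 7): e=[65,0,-26] → .  [on edge]
    (10,4)@(21, 9): e=[91,0,-52] → .  [on edge]
    (11,5)@(23, 11): e=[117,0,-78] → .  [on edge]
  covered (8 px):
    . . . . . . . . . . . .
    . X X X X X X X . . . .
    . . . . . . . . X . . .
    . . . . . . . . . . . .
    . . . . . . . . . . . .
    . . . . . . . . . . . .
    . . . . . . . . . . . .
    . . . . . . . . . . . .
    . . . . . . . . . . . .
    . . . . . . . . . . . .
    . . . . . . . . . . . .
    . . . . . . . . . . . .
T2:
  2·area = 72
  edge (22, 24)→(16, 24): d=(-6,0) inclusive
  edge (16, 24)→(22, 12): d=(6,-12) inclusive
  edge (22, 12)→(22, 24): d=(0,12) inclusive
    (10,7)@(21, 15): e=[54,6,12] → X
    (11,7)@(23, 15): e=[54,30,-12] → .
    (10,8)@(21, 17): e=[42,18,12] → X
    (11,8)@(23, 17): e=[42,42,-12] → .
    (9,9)@(19, 19): e=[30,6,36] → X
    (11,9)@(23, 19): e=[30,54,-12] → .
    (9,10)@(19, 21): e=[18,18,36] → X
    (11,10)@(23, 21): e=[18,66,-12] → .
    (8,11)@(17, 23): e=[6,6,60] → X
    (11,11)@(23, 23): e=[6,78,-12] → .
  covered (9 px):
    . . . . . . . . . . . .
    . . . . . . . . . . . .
    . . . . . . . . . . . .
    . . . . . . . . . . . .
    . . . . . . . . . . . .
    . . . . . . . . . . . .
    . . . . . . . . . . . .
    . . . . . . . . . . X .
    . . . . . . . . . . X .
    . . . . . . . . . X X .
    . . . . . . . . . X X .
    . . . . . . . . X X X .
T3:
  2·area = 72  (B↔C swapped to make it positive)
  edge (22, 8)→(4, 0): d=(-18,-8) inclusive
  edge (4, 0)→(22, 4): d=(18,4) inclusive
  edge (22, 4)→(22, 8): d=(0,4) inclusive
    (3,0)@(7, 1): e=[6,6,60] → X
    (4,0)@(9, 1): e=[22,-2,52] → .
    (3,1)@(7, 3): e=[-30,42,60] → .
    (5,1)@(11, 3): e=[2,26,44] → X
    (6,1)@(13, 3): e=[18,18,36] → X
    (7,1)@(15, 3): e=[34,10,28] → X
    (8,1)@(17, 3): e=[50,2,20] → X
    (9,1)@(19, 3): e=[66,-6,12] → .
    (5,2)@(11, 5): e=[-34,62,44] → .
    (6,2)@(13, 5): e=[-18,54,36] → .
    (7,2)@(15, 5): e=[-2,46,28] → .
    (8,2)@(17, 5): e=[14,38,20] → X
  covered (9 px):
    . . . X . . . . . . . .
    . . . . . X X X X . . .
    . . . . . . . . X X X .
    . . . . . . . . . . X .
    . . . . . . . . . . . .
    . . . . . . . . . . . .
    . . . . . . . . . . . .
    . . . . . . . . . . . .
    . . . . . . . . . . . .
    . . . . . . . . . . . .
    . . . . . . . . . . . .
    . . . . . . . . . . . .
T4:
  2·area = 76
  edge (22, 18)→(20, 22): d=(-2,4) inclusive
  edge (20, 22)→(4, 16): d=(-16,-6) inclusive
  edge (4, 16)→(22, 18): d=(18,2) inclusive
    (3,8)@(7, 17): e=[62,2,12] → X
    (4,8)@(9, 17): e=[54,14,8] → X
    (5,8)@(11, 17): e=[46,26,4] → X
    (6,8)@(13, 17): e=[38,38,0] → X  [on edge]
    (7,8)@(15, 17): e=[30,50,-4] → .
    (3,9)@(7, 19): e=[58,-30,48] → .
    (4,9)@(9, 19): e=[50,-18,44] → .
    (5,9)@(11, 19): e=[42,-6,40] → .
    (6,9)@(13, 19): e=[34,6,36] → X
    (7,9)@(15, 19): e=[26,18,32] → X
    (8,9)@(17, 19): e=[18,30,28] → X
    (9,9)@(19, 19): e=[10,42,24] → X
  covered (10 px):
    . . . . . . . . . . . .
    . . . . . . . . . . . .
    . . . . . . . . . . . .
    . . . . . . . . . . . .
    . . . . . . . . . . . .
    . . . . . . . . . . . .
    . . . . . . . . . . . .
    . . . . . . . . . . . .
    . . . X X X X . . . . .
    . . . . . . X X X X X .
    . . . . . . . . . X . .
    . . . . . . . . . . . .

Z-buffer (winner per pixel, '.' = empty):
  . . . 3 . . . . . . . .
  . 1 1 1 1 1 1 1 3 . . .
  . . . . . . 0 . 1 3 3 .
  . . . . . . 0 . . . 3 .
  . . . . . . . . . . . .
  . . . . . . . . . . . .
  . . . . . . . . . . . .
  . . . . . . . . . . 2 .
  . . . 4 4 4 4 . . . 2 .
  . . . . . . 4 4 4 4 4 .
  . . . . . . . . . 4 2 .
  . . . . . . . . 2 2 2 .

Result: 4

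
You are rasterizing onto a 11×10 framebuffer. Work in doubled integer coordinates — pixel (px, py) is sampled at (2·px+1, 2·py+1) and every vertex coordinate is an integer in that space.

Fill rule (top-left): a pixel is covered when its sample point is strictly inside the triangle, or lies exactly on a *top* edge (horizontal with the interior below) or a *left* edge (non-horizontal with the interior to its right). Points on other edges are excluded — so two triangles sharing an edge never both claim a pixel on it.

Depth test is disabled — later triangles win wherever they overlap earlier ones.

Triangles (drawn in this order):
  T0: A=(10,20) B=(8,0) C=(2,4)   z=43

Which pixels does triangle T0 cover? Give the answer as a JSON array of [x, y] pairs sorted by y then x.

T0:
  2·area = 128  (B↔C swapped to make it positive)
  edge (10, 20)→(2, 4): d=(-8,-16) top-left  bias=+0
  edge (2, 4)→(8, 0): d=(6,-4) top-left  bias=+0
  edge (8, 0)→(10, 20): d=(2,20) right/bottom  bias=-1
    (3,0)@(7, 1): e=[104,2,22] → █
    (4,0)@(9, 1): e=[136,10,-18] → ·
    (2,1)@(5, 3): e=[56,6,66] → █
    (4,1)@(9, 3): e=[120,22,-14] → ·
    (1,2)@(3, 5): e=[8,10,110] → █
    (4,2)@(9, 5): e=[104,34,-10] → ·
    (1,3)@(3, 7): e=[-8,22,114] → ·
    (2,3)@(5, 7): e=[24,30,74] → █
    (4,3)@(9, 7): e=[88,46,-6] → ·
    (2,4)@(5, 9): e=[8,42,78] → █
    (4,4)@(9, 9): e=[72,58,-2] → ·
    (2,5)@(5, 11): e=[-8,54,82] → ·
  covered (16 px):
    · · · █ · · · · · · ·
    · · █ █ · · · · · · ·
    · █ █ █ · · · · · · ·
    · · █ █ · · · · · · ·
    · · █ █ · · · · · · ·
    · · · █ █ · · · · · ·
    · · · █ █ · · · · · ·
    · · · · █ · · · · · ·
    · · · · █ · · · · · ·
    · · · · · · · · · · ·

Answer: [[3,0],[2,1],[3,1],[1,2],[2,2],[3,2],[2,3],[3,3],[2,4],[3,4],[3,5],[4,5],[3,6],[4,6],[4,7],[4,8]]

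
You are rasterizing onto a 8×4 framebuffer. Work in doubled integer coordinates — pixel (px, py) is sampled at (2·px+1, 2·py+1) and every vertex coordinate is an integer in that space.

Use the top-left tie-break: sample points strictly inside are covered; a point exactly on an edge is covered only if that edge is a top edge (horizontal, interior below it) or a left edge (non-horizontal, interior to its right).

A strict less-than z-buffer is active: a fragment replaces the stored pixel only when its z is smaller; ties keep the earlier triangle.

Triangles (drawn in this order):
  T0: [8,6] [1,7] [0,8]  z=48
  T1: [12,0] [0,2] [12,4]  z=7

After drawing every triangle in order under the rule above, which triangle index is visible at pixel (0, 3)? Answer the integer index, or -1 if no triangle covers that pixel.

T0:
  2·area = 6  (B↔C swapped to make it positive)
  edge (8, 6)→(0, 8): d=(-8,2) right/bottom  bias=-1
  edge (0, 8)→(1, 7): d=(1,-1) top-left  bias=+0
  edge (1, 7)→(8, 6): d=(7,-1) top-left  bias=+0
    (3,0)@(7, 1): e=[42,0,-36] → ·  [on edge]
    (2,1)@(5, 3): e=[30,0,-24] → ·  [on edge]
    (1,2)@(3, 5): e=[18,0,-12] → ·  [on edge]
    (7,2)@(15, 5): e=[-6,12,0] → ·  [on edge]
    (0,3)@(1, 7): e=[6,0,0] → #  [on edge]
    (1,3)@(3, 7): e=[2,2,2] → #
    (2,3)@(5, 7): e=[-2,4,4] → ·
  covered (2 px):
    · · · · · · · ·
    · · · · · · · ·
    · · · · · · · ·
    # # · · · · · ·
T1:
  2·area = 48  (B↔C swapped to make it positive)
  edge (12, 0)→(12, 4): d=(0,4) right/bottom  bias=-1
  edge (12, 4)→(0, 2): d=(-12,-2) top-left  bias=+0
  edge (0, 2)→(12, 0): d=(12,-2) top-left  bias=+0
    (3,0)@(7, 1): e=[20,26,2] → #
    (4,0)@(9, 1): e=[12,30,6] → #
    (5,0)@(11, 1): e=[4,34,10] → #
    (6,0)@(13, 1): e=[-4,38,14] → ·
    (3,1)@(7, 3): e=[20,2,26] → #
    (6,1)@(13, 3): e=[-4,14,38] → ·
    (3,2)@(7, 5): e=[20,-22,50] → ·
    (4,2)@(9, 5): e=[12,-18,54] → ·
    (5,2)@(11, 5): e=[4,-14,58] → ·
  covered (6 px):
    · · · # # # · ·
    · · · # # # · ·
    · · · · · · · ·
    · · · · · · · ·

Z-buffer (winner per pixel, '.' = empty):
  . . . 1 1 1 . .
  . . . 1 1 1 . .
  . . . . . . . .
  0 0 . . . . . .

Answer: 0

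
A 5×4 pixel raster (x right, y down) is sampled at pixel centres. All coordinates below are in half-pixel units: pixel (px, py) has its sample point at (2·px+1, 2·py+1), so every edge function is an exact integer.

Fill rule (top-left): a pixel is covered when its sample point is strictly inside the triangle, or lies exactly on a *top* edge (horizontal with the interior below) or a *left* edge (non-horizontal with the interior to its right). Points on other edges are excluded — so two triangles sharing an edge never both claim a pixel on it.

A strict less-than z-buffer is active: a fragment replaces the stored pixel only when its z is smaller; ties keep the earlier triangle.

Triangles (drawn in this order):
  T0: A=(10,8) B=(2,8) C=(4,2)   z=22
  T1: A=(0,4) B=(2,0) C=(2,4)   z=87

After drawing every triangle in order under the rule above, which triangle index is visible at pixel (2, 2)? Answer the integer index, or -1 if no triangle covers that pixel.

T0:
  2·area = 48
  edge (10, 8)→(2, 8): d=(-8,0) right/bottom  bias=-1
  edge (2, 8)→(4, 2): d=(2,-6) top-left  bias=+0
  edge (4, 2)→(10, 8): d=(6,6) right/bottom  bias=-1
    (1,0)@(3, 1): e=[56,-8,0] → ·  [on edge]
    (2,1)@(5, 3): e=[40,8,0] → ·  [on edge]
    (1,2)@(3, 5): e=[24,0,24] → #  [on edge]
    (2,2)@(5, 5): e=[24,12,12] → #
    (3,2)@(7, 5): e=[24,24,0] → ·  [on edge]
    (1,3)@(3, 7): e=[8,4,36] → #
    (3,3)@(7, 7): e=[8,28,12] → #
    (4,3)@(9, 7): e=[8,40,0] → ·  [on edge]
  covered (5 px):
    · · · · ·
    · · · · ·
    · # # · ·
    · # # # ·
T1:
  2·area = 8
  edge (0, 4)→(2, 0): d=(2,-4) top-left  bias=+0
  edge (2, 0)→(2, 4): d=(0,4) right/bottom  bias=-1
  edge (2, 4)→(0, 4): d=(-2,0) right/bottom  bias=-1
    (0,1)@(1, 3): e=[2,4,2] → #
    (1,1)@(3, 3): e=[10,-4,2] → ·
    (0,2)@(1, 5): e=[6,4,-2] → ·
  covered (1 px):
    · · · · ·
    # · · · ·
    · · · · ·
    · · · · ·

Z-buffer (winner per pixel, '.' = empty):
  . . . . .
  1 . . . .
  . 0 0 . .
  . 0 0 0 .

Result: 0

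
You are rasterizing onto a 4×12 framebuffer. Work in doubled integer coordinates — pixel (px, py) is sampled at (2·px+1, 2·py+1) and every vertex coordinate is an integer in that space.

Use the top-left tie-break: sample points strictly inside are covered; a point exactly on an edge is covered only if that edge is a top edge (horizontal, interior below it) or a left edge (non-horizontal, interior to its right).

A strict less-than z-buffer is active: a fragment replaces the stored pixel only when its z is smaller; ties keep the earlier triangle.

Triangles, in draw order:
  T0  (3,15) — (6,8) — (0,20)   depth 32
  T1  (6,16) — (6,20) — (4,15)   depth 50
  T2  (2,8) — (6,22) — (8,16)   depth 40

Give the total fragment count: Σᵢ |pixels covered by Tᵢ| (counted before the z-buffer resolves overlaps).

T0:
  2·area = 6  (B↔C swapped to make it positive)
  edge (3, 15)→(0, 20): d=(-3,5) right/bottom  bias=-1
  edge (0, 20)→(6, 8): d=(6,-12) top-left  bias=+0
  edge (6, 8)→(3, 15): d=(-3,7) right/bottom  bias=-1
    (1,7)@(3, 15): e=[0,6,0] → .  [on edge]
  covered (0 px):
    . . . .
    . . . .
    . . . .
    . . . .
    . . . .
    . . . .
    . . . .
    . . . .
    . . . .
    . . . .
    . . . .
    . . . .
T1:
  2·area = 8
  edge (6, 16)→(6, 20): d=(0,4) right/bottom  bias=-1
  edge (6, 20)→(4, 15): d=(-2,-5) top-left  bias=+0
  edge (4, 15)→(6, 16): d=(2,1) right/bottom  bias=-1
    (2,8)@(5, 17): e=[4,1,3] → X
    (3,8)@(7, 17): e=[-4,11,1] → .
    (2,9)@(5, 19): e=[4,-3,7] → .
  covered (1 px):
    . . . .
    . . . .
    . . . .
    . . . .
    . . . .
    . . . .
    . . . .
    . . . .
    . . X .
    . . . .
    . . . .
    . . . .
T2:
  2·area = 52  (B↔C swapped to make it positive)
  edge (2, 8)→(8, 16): d=(6,8) right/bottom  bias=-1
  edge (8, 16)→(6, 22): d=(-2,6) right/bottom  bias=-1
  edge (6, 22)→(2, 8): d=(-4,-14) top-left  bias=+0
    (1,5)@(3, 11): e=[10,40,2] → X
    (2,5)@(5, 11): e=[-6,28,30] → .
    (1,6)@(3, 13): e=[22,36,-6] → .
    (2,6)@(5, 13): e=[6,24,22] → X
    (3,6)@(7, 13): e=[-10,12,50] → .
    (2,7)@(5, 15): e=[18,20,14] → X
    (3,7)@(7, 15): e=[2,8,42] → X
    (2,8)@(5, 17): e=[30,16,6] → X
    (2,9)@(5, 19): e=[42,12,-2] → .
    (3,9)@(7, 19): e=[26,0,26] → .  [on edge]
  covered (6 px):
    . . . .
    . . . .
    . . . .
    . . . .
    . . . .
    . X . .
    . . X .
    . . X X
    . . X X
    . . . .
    . . . .
    . . . .

Final: 7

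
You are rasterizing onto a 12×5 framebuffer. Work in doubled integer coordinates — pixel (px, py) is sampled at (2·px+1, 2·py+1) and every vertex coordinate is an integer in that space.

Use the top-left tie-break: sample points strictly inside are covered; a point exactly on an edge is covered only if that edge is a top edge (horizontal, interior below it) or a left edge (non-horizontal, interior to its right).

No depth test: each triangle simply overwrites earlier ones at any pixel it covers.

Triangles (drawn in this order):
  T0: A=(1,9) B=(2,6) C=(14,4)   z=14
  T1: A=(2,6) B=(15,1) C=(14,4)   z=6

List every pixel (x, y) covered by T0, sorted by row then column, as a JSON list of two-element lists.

T0:
  2·area = 34
  edge (1, 9)→(2, 6): d=(1,-3) top-left  bias=+0
  edge (2, 6)→(14, 4): d=(12,-2) top-left  bias=+0
  edge (14, 4)→(1, 9): d=(-13,5) right/bottom  bias=-1
    (1,1)@(3, 3): e=[0,-34,68] → ·  [on edge]
    (4,2)@(9, 5): e=[20,2,12] → █
    (5,2)@(11, 5): e=[26,6,2] → █
    (6,2)@(13, 5): e=[32,10,-8] → ·
    (1,3)@(3, 7): e=[4,14,16] → █
    (2,3)@(5, 7): e=[10,18,6] → █
    (3,3)@(7, 7): e=[16,22,-4] → ·
    (4,3)@(9, 7): e=[22,26,-14] → ·
    (5,3)@(11, 7): e=[28,30,-24] → ·
    (0,4)@(1, 9): e=[0,34,0] → ·  [on edge]
    (1,4)@(3, 9): e=[6,38,-10] → ·
    (2,4)@(5, 9): e=[12,42,-20] → ·
  covered (4 px):
    · · · · · · · · · · · ·
    · · · · · · · · · · · ·
    · · · · █ █ · · · · · ·
    · █ █ · · · · · · · · ·
    · · · · · · · · · · · ·
T1:
  2·area = 34
  edge (2, 6)→(15, 1): d=(13,-5) top-left  bias=+0
  edge (15, 1)→(14, 4): d=(-1,3) right/bottom  bias=-1
  edge (14, 4)→(2, 6): d=(-12,2) right/bottom  bias=-1
    (7,0)@(15, 1): e=[0,0,34] → ·  [on edge]
    (5,1)@(11, 3): e=[6,10,18] → █
    (6,1)@(13, 3): e=[16,4,14] → █
    (7,1)@(15, 3): e=[26,-2,10] → ·
    (2,2)@(5, 5): e=[2,26,6] → █
    (3,2)@(7, 5): e=[12,20,2] → █
    (4,2)@(9, 5): e=[22,14,-2] → ·
    (5,2)@(11, 5): e=[32,8,-6] → ·
    (6,2)@(13, 5): e=[42,2,-10] → ·
    (2,3)@(5, 7): e=[28,24,-18] → ·
    (3,3)@(7, 7): e=[38,18,-22] → ·
    (6,3)@(13, 7): e=[68,0,-34] → ·  [on edge]
  covered (4 px):
    · · · · · · · · · · · ·
    · · · · · █ █ · · · · ·
    · · █ █ · · · · · · · ·
    · · · · · · · · · · · ·
    · · · · · · · · · · · ·

Result: [[4,2],[5,2],[1,3],[2,3]]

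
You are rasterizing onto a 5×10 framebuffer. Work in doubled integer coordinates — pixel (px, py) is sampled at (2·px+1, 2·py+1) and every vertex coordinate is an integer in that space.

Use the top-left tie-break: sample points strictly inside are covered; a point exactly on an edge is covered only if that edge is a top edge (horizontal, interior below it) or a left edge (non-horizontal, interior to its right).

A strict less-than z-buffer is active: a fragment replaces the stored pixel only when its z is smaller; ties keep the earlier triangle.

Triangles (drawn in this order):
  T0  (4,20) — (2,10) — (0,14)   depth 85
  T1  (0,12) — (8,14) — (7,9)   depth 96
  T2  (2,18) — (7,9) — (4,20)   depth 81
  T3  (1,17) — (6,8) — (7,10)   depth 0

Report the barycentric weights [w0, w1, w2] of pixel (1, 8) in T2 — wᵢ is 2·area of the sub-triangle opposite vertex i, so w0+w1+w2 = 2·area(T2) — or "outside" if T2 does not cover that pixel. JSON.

T0:
  2·area = 28  (B↔C swapped to make it positive)
  edge (4, 20)→(0, 14): d=(-4,-6) top-left  bias=+0
  edge (0, 14)→(2, 10): d=(2,-4) top-left  bias=+0
  edge (2, 10)→(4, 20): d=(2,10) right/bottom  bias=-1
    (0,2)@(1, 5): e=[42,-14,0] → ·  [on edge]
    (0,6)@(1, 13): e=[10,2,16] → █
    (1,6)@(3, 13): e=[22,10,-4] → ·
    (0,7)@(1, 15): e=[2,6,20] → █
    (1,7)@(3, 15): e=[14,14,0] → ·  [on edge]
    (0,8)@(1, 17): e=[-6,10,24] → ·
    (1,8)@(3, 17): e=[6,18,4] → █
    (2,8)@(5, 17): e=[18,26,-16] → ·
    (1,9)@(3, 19): e=[-2,22,8] → ·
  covered (3 px):
    · · · · ·
    · · · · ·
    · · · · ·
    · · · · ·
    · · · · ·
    · · · · ·
    █ · · · ·
    █ · · · ·
    · █ · · ·
    · · · · ·
T1:
  2·area = 38  (B↔C swapped to make it positive)
  edge (0, 12)→(7, 9): d=(7,-3) top-left  bias=+0
  edge (7, 9)→(8, 14): d=(1,5) right/bottom  bias=-1
  edge (8, 14)→(0, 12): d=(-8,-2) top-left  bias=+0
    (3,4)@(7, 9): e=[0,0,38] → ·  [on edge]
    (1,5)@(3, 11): e=[2,22,14] → █
    (2,5)@(5, 11): e=[8,12,18] → █
    (3,5)@(7, 11): e=[14,2,22] → █
    (4,5)@(9, 11): e=[20,-8,26] → ·
    (1,6)@(3, 13): e=[16,24,-2] → ·
    (2,6)@(5, 13): e=[22,14,2] → █
    (4,6)@(9, 13): e=[34,-6,10] → ·
    (2,7)@(5, 15): e=[36,16,-14] → ·
    (3,7)@(7, 15): e=[42,6,-10] → ·
    (4,9)@(9, 19): e=[76,0,-38] → ·  [on edge]
  covered (5 px):
    · · · · ·
    · · · · ·
    · · · · ·
    · · · · ·
    · · · · ·
    · █ █ █ ·
    · · █ █ ·
    · · · · ·
    · · · · ·
    · · · · ·
T2:
  2·area = 28
  edge (2, 18)→(7, 9): d=(5,-9) top-left  bias=+0
  edge (7, 9)→(4, 20): d=(-3,11) right/bottom  bias=-1
  edge (4, 20)→(2, 18): d=(-2,-2) top-left  bias=+0
    (3,4)@(7, 9): e=[0,0,28] → ·  [on edge]
    (2,6)@(5, 13): e=[2,10,16] → █
    (3,6)@(7, 13): e=[20,-12,20] → ·
    (2,7)@(5, 15): e=[12,4,12] → █
    (3,7)@(7, 15): e=[30,-18,16] → ·
    (0,8)@(1, 17): e=[-14,42,0] → ·  [on edge]
    (1,8)@(3, 17): e=[4,20,4] → █
    (2,8)@(5, 17): e=[22,-2,8] → ·
    (1,9)@(3, 19): e=[14,14,0] → █  [on edge]
    (2,9)@(5, 19): e=[32,-8,4] → ·
  covered (4 px):
    · · · · ·
    · · · · ·
    · · · · ·
    · · · · ·
    · · · · ·
    · · · · ·
    · · █ · ·
    · · █ · ·
    · █ · · ·
    · █ · · ·
T3:
  2·area = 19
  edge (1, 17)→(6, 8): d=(5,-9) top-left  bias=+0
  edge (6, 8)→(7, 10): d=(1,2) right/bottom  bias=-1
  edge (7, 10)→(1, 17): d=(-6,7) right/bottom  bias=-1
    (2,5)@(5, 11): e=[6,5,8] → █
    (3,5)@(7, 11): e=[24,1,-6] → ·
    (2,6)@(5, 13): e=[16,7,-4] → ·
    (0,8)@(1, 17): e=[0,19,0] → ·  [on edge]
  covered (1 px):
    · · · · ·
    · · · · ·
    · · · · ·
    · · · · ·
    · · · · ·
    · · █ · ·
    · · · · ·
    · · · · ·
    · · · · ·
    · · · · ·

Final: [20,4,4]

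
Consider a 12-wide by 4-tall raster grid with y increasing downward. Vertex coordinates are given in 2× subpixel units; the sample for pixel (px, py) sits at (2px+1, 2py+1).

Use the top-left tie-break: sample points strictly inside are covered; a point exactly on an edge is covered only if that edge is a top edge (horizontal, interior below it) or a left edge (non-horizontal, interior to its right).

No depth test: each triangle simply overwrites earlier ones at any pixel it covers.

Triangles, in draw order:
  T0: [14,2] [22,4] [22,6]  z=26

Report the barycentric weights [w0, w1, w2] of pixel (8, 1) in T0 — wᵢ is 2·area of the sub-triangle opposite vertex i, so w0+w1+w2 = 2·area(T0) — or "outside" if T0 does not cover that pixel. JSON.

T0:
  2·area = 16
  edge (14, 2)→(22, 4): d=(8,2) right/bottom  bias=-1
  edge (22, 4)→(22, 6): d=(0,2) right/bottom  bias=-1
  edge (22, 6)→(14, 2): d=(-8,-4) top-left  bias=+0
    (8,1)@(17, 3): e=[2,10,4] → #
    (9,1)@(19, 3): e=[-2,6,12] → ·
    (8,2)@(17, 5): e=[18,10,-12] → ·
    (10,2)@(21, 5): e=[10,2,4] → #
    (11,2)@(23, 5): e=[6,-2,12] → ·
    (10,3)@(21, 7): e=[26,2,-12] → ·
  covered (2 px):
    · · · · · · · · · · · ·
    · · · · · · · · # · · ·
    · · · · · · · · · · # ·
    · · · · · · · · · · · ·

Result: [10,4,2]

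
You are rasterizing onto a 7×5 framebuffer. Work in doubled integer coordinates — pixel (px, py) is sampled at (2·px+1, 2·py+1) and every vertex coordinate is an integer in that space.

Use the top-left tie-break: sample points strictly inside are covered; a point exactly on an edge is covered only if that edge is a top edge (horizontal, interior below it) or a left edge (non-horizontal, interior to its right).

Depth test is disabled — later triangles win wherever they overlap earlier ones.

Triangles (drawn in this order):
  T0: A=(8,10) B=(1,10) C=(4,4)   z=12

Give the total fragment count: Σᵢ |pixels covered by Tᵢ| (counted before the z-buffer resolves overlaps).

T0:
  2·area = 42
  edge (8, 10)→(1, 10): d=(-7,0) right/bottom  bias=-1
  edge (1, 10)→(4, 4): d=(3,-6) top-left  bias=+0
  edge (4, 4)→(8, 10): d=(4,6) right/bottom  bias=-1
    (1,3)@(3, 7): e=[21,3,18] → X
    (2,3)@(5, 7): e=[21,15,6] → X
    (3,3)@(7, 7): e=[21,27,-6] → .
    (1,4)@(3, 9): e=[7,9,26] → X
    (3,4)@(7, 9): e=[7,33,2] → X
    (4,4)@(9, 9): e=[7,45,-10] → .
  covered (5 px):
    . . . . . . .
    . . . . . . .
    . . . . . . .
    . X X . . . .
    . X X X . . .

Final: 5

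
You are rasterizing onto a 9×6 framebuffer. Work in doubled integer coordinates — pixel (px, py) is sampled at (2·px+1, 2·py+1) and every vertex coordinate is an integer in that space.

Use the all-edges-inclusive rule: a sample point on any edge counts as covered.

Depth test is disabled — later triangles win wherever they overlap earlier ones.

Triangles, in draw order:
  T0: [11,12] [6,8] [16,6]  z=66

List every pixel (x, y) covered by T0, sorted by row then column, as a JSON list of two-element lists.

T0:
  2·area = 50
  edge (11, 12)→(6, 8): d=(-5,-4) inclusive
  edge (6, 8)→(16, 6): d=(10,-2) inclusive
  edge (16, 6)→(11, 12): d=(-5,6) inclusive
    (5,3)@(11, 7): e=[25,0,25] → #  [on edge]
    (6,3)@(13, 7): e=[33,4,13] → #
    (7,3)@(15, 7): e=[41,8,1] → #
    (8,3)@(17, 7): e=[49,12,-11] → ·
    (0,4)@(1, 9): e=[-25,0,75] → ·  [on edge]
    (4,4)@(9, 9): e=[7,16,27] → #
    (7,4)@(15, 9): e=[31,28,-9] → ·
    (4,5)@(9, 11): e=[-3,36,17] → ·
    (5,5)@(11, 11): e=[5,40,5] → #
    (6,5)@(13, 11): e=[13,44,-7] → ·
  covered (7 px):
    · · · · · · · · ·
    · · · · · · · · ·
    · · · · · · · · ·
    · · · · · # # # ·
    · · · · # # # · ·
    · · · · · # · · ·

Answer: [[5,3],[6,3],[7,3],[4,4],[5,4],[6,4],[5,5]]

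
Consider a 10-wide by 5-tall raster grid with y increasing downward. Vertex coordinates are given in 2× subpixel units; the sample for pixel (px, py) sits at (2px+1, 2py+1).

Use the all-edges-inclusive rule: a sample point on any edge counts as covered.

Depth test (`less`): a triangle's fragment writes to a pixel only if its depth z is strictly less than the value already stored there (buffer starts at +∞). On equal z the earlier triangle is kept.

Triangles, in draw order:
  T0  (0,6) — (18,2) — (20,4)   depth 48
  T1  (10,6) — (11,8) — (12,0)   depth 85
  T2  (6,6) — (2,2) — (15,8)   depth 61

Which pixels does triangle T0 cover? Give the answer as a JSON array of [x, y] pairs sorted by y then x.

T0:
  2·area = 44
  edge (0, 6)→(18, 2): d=(18,-4) inclusive
  edge (18, 2)→(20, 4): d=(2,2) inclusive
  edge (20, 4)→(0, 6): d=(-20,2) inclusive
    (8,0)@(17, 1): e=[-22,0,66] → .  [on edge]
    (7,1)@(15, 3): e=[6,8,30] → X
    (8,1)@(17, 3): e=[14,4,26] → X
    (9,1)@(19, 3): e=[22,0,22] → X  [on edge]
    (2,2)@(5, 5): e=[2,32,10] → X
    (3,2)@(7, 5): e=[10,28,6] → X
    (4,2)@(9, 5): e=[18,24,2] → X
    (5,2)@(11, 5): e=[26,20,-2] → .
    (7,2)@(15, 5): e=[42,12,-10] → .
    (8,2)@(17, 5): e=[50,8,-14] → .
    (9,2)@(19, 5): e=[58,4,-18] → .
    (2,3)@(5, 7): e=[38,36,-30] → .
  covered (6 px):
    . . . . . . . . . .
    . . . . . . . X X X
    . . X X X . . . . .
    . . . . . . . . . .
    . . . . . . . . . .
T1:
  2·area = 10  (B↔C swapped to make it positive)
  edge (10, 6)→(12, 0): d=(2,-6) inclusive
  edge (12, 0)→(11, 8): d=(-1,8) inclusive
  edge (11, 8)→(10, 6): d=(-1,-2) inclusive
    (5,1)@(11, 3): e=[0,5,5] → X  [on edge]
    (6,1)@(13, 3): e=[12,-11,9] → .
    (5,2)@(11, 5): e=[4,3,3] → X
    (6,2)@(13, 5): e=[16,-13,7] → .
    (5,3)@(11, 7): e=[8,1,1] → X
    (6,3)@(13, 7): e=[20,-15,5] → .
    (4,4)@(9, 9): e=[0,15,-5] → .  [on edge]
    (5,4)@(11, 9): e=[12,-1,-1] → .
  covered (3 px):
    . . . . . . . . . .
    . . . . . X . . . .
    . . . . . X . . . .
    . . . . . X . . . .
    . . . . . . . . . .
T2:
  2·area = 28
  edge (6, 6)→(2, 2): d=(-4,-4) inclusive
  edge (2, 2)→(15, 8): d=(13,6) inclusive
  edge (15, 8)→(6, 6): d=(-9,-2) inclusive
    (0,0)@(1, 1): e=[0,-7,35] → .  [on edge]
    (1,1)@(3, 3): e=[0,7,21] → X  [on edge]
    (2,1)@(5, 3): e=[8,-5,25] → .
    (1,2)@(3, 5): e=[-8,33,3] → .
    (2,2)@(5, 5): e=[0,21,7] → X  [on edge]
    (3,2)@(7, 5): e=[8,9,11] → X
    (4,2)@(9, 5): e=[16,-3,15] → .
    (2,3)@(5, 7): e=[-8,47,-11] → .
    (3,3)@(7, 7): e=[0,35,-7] → .  [on edge]
    (5,3)@(11, 7): e=[16,11,1] → X
    (6,3)@(13, 7): e=[24,-1,5] → .
    (4,4)@(9, 9): e=[0,49,-21] → .  [on edge]
  covered (4 px):
    . . . . . . . . . .
    . X . . . . . . . .
    . . X X . . . . . .
    . . . . . X . . . .
    . . . . . . . . . .

Final: [[7,1],[8,1],[9,1],[2,2],[3,2],[4,2]]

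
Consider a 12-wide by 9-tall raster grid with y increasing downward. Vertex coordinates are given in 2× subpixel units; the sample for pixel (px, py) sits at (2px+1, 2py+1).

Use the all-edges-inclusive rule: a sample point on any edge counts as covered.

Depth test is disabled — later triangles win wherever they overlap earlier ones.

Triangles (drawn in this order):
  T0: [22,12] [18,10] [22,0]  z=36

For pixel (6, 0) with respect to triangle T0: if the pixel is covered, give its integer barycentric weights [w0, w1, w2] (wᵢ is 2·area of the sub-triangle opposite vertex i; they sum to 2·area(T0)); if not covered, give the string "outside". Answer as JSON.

T0:
  2·area = 48
  edge (22, 12)→(18, 10): d=(-4,-2) inclusive
  edge (18, 10)→(22, 0): d=(4,-10) inclusive
  edge (22, 0)→(22, 12): d=(0,12) inclusive
    (10,1)@(21, 3): e=[34,2,12] → X
    (11,1)@(23, 3): e=[38,22,-12] → .
    (10,2)@(21, 5): e=[26,10,12] → X
    (11,2)@(23, 5): e=[30,30,-12] → .
    (10,3)@(21, 7): e=[18,18,12] → X
    (11,3)@(23, 7): e=[22,38,-12] → .
    (9,4)@(19, 9): e=[6,6,36] → X
    (11,4)@(23, 9): e=[14,46,-12] → .
    (9,5)@(19, 11): e=[-2,14,36] → .
    (10,5)@(21, 11): e=[2,34,12] → X
    (11,5)@(23, 11): e=[6,54,-12] → .
    (10,6)@(21, 13): e=[-6,42,12] → .
  covered (6 px):
    . . . . . . . . . . . .
    . . . . . . . . . . X .
    . . . . . . . . . . X .
    . . . . . . . . . . X .
    . . . . . . . . . X X .
    . . . . . . . . . . X .
    . . . . . . . . . . . .
    . . . . . . . . . . . .
    . . . . . . . . . . . .

Final: "outside"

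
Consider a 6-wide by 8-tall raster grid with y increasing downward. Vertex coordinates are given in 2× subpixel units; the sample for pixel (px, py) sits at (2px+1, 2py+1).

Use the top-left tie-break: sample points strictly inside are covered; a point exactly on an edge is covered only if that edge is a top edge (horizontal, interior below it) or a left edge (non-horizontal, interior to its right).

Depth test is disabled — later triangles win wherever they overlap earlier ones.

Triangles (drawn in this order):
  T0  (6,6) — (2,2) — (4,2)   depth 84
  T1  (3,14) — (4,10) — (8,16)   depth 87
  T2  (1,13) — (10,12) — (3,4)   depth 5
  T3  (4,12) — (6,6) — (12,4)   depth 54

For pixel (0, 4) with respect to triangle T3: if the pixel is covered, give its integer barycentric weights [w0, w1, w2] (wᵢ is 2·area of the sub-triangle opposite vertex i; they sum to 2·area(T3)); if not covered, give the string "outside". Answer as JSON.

T0:
  2·area = 8
  edge (6, 6)→(2, 2): d=(-4,-4) top-left  bias=+0
  edge (2, 2)→(4, 2): d=(2,0) top-left  bias=+0
  edge (4, 2)→(6, 6): d=(2,4) right/bottom  bias=-1
    (0,0)@(1, 1): e=[0,-2,10] → .  [on edge]
    (1,1)@(3, 3): e=[0,2,6] → X  [on edge]
    (2,1)@(5, 3): e=[8,2,-2] → .
    (1,2)@(3, 5): e=[-8,6,10] → .
    (2,2)@(5, 5): e=[0,6,2] → X  [on edge]
    (3,2)@(7, 5): e=[8,6,-6] → .
    (2,3)@(5, 7): e=[-8,10,6] → .
    (3,3)@(7, 7): e=[0,10,-2] → .  [on edge]
    (4,4)@(9, 9): e=[0,14,-6] → .  [on edge]
    (5,5)@(11, 11): e=[0,18,-10] → .  [on edge]
  covered (2 px):
    . . . . . .
    . X . . . .
    . . X . . .
    . . . . . .
    . . . . . .
    . . . . . .
    . . . . . .
    . . . . . .
T1:
  2·area = 22
  edge (3, 14)→(4, 10): d=(1,-4) top-left  bias=+0
  edge (4, 10)→(8, 16): d=(4,6) right/bottom  bias=-1
  edge (8, 16)→(3, 14): d=(-5,-2) top-left  bias=+0
    (2,6)@(5, 13): e=[7,6,9] → X
    (3,6)@(7, 13): e=[15,-6,13] → .
    (2,7)@(5, 15): e=[9,14,-1] → .
    (3,7)@(7, 15): e=[17,2,3] → X
    (4,7)@(9, 15): e=[25,-10,7] → .
  covered (2 px):
    . . . . . .
    . . . . . .
    . . . . . .
    . . . . . .
    . . . . . .
    . . . . . .
    . . X . . .
    . . . X . .
T2:
  2·area = 79  (B↔C swapped to make it positive)
  edge (1, 13)→(3, 4): d=(2,-9) top-left  bias=+0
  edge (3, 4)→(10, 12): d=(7,8) right/bottom  bias=-1
  edge (10, 12)→(1, 13): d=(-9,1) right/bottom  bias=-1
    (1,2)@(3, 5): e=[2,7,70] → X
    (2,2)@(5, 5): e=[20,-9,68] → .
    (1,3)@(3, 7): e=[6,21,52] → X
    (2,3)@(5, 7): e=[24,5,50] → X
    (3,3)@(7, 7): e=[42,-11,48] → .
    (1,4)@(3, 9): e=[10,35,34] → X
    (3,4)@(7, 9): e=[46,3,30] → X
    (4,4)@(9, 9): e=[64,-13,28] → .
    (1,5)@(3, 11): e=[14,49,16] → X
    (4,5)@(9, 11): e=[68,1,10] → X
    (5,5)@(11, 11): e=[86,-15,8] → .
    (0,6)@(1, 13): e=[0,79,0] → .  [on edge]
  covered (10 px):
    . . . . . .
    . . . . . .
    . X . . . .
    . X X . . .
    . X X X . .
    . X X X X .
    . . . . . .
    . . . . . .
T3:
  2·area = 32
  edge (4, 12)→(6, 6): d=(2,-6) top-left  bias=+0
  edge (6, 6)→(12, 4): d=(6,-2) top-left  bias=+0
  edge (12, 4)→(4, 12): d=(-8,8) right/bottom  bias=-1
    (3,1)@(7, 3): e=[0,-16,48] → .  [on edge]
    (4,2)@(9, 5): e=[16,0,16] → X  [on edge]
    (5,2)@(11, 5): e=[28,4,0] → .  [on edge]
    (1,3)@(3, 7): e=[-16,0,48] → .  [on edge]
    (3,3)@(7, 7): e=[8,8,16] → X
    (4,3)@(9, 7): e=[20,12,0] → .  [on edge]
    (2,4)@(5, 9): e=[0,16,16] → X  [on edge]
    (3,4)@(7, 9): e=[12,20,0] → .  [on edge]
    (2,5)@(5, 11): e=[4,28,0] → .  [on edge]
    (1,6)@(3, 13): e=[-4,36,0] → .  [on edge]
    (0,7)@(1, 15): e=[-12,44,0] → .  [on edge]
    (1,7)@(3, 15): e=[0,48,-16] → .  [on edge]
  covered (3 px):
    . . . . . .
    . . . . . .
    . . . . X .
    . . . X . .
    . . X . . .
    . . . . . .
    . . . . . .
    . . . . . .

Result: "outside"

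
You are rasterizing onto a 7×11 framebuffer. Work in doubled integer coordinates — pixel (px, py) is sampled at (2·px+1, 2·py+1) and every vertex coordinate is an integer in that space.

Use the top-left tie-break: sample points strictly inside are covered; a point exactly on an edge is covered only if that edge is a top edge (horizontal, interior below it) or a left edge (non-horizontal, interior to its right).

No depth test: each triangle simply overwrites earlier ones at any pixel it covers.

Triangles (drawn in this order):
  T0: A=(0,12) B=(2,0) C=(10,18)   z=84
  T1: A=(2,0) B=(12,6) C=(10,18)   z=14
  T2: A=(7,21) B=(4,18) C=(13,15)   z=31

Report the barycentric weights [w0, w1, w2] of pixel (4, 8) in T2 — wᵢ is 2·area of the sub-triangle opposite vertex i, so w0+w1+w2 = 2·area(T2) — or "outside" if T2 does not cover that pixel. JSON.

T0:
  2·area = 132
  edge (0, 12)→(2, 0): d=(2,-12) top-left  bias=+0
  edge (2, 0)→(10, 18): d=(8,18) right/bottom  bias=-1
  edge (10, 18)→(0, 12): d=(-10,-6) top-left  bias=+0
    (1,1)@(3, 3): e=[18,6,108] → #
    (2,1)@(5, 3): e=[42,-30,120] → ·
    (1,2)@(3, 5): e=[22,22,88] → #
    (2,2)@(5, 5): e=[46,-14,100] → ·
    (0,3)@(1, 7): e=[2,74,56] → #
    (2,3)@(5, 7): e=[50,2,80] → #
    (3,3)@(7, 7): e=[74,-34,92] → ·
    (0,4)@(1, 9): e=[6,90,36] → #
    (3,4)@(7, 9): e=[78,-18,72] → ·
    (0,5)@(1, 11): e=[10,106,16] → #
    (3,5)@(7, 11): e=[82,-2,52] → ·
    (0,6)@(1, 13): e=[14,122,-4] → ·
    (2,7)@(5, 15): e=[66,66,0] → #  [on edge]
  covered (17 px):
    · · · · · · ·
    · # · · · · ·
    · # · · · · ·
    # # # · · · ·
    # # # · · · ·
    # # # · · · ·
    · # # # · · ·
    · · # # · · ·
    · · · · # · ·
    · · · · · · ·
    · · · · · · ·
T1:
  2·area = 132
  edge (2, 0)→(12, 6): d=(10,6) right/bottom  bias=-1
  edge (12, 6)→(10, 18): d=(-2,12) right/bottom  bias=-1
  edge (10, 18)→(2, 0): d=(-8,-18) top-left  bias=+0
    (1,0)@(3, 1): e=[4,118,10] → #
    (2,0)@(5, 1): e=[-8,94,46] → ·
    (1,1)@(3, 3): e=[24,114,-6] → ·
    (2,1)@(5, 3): e=[12,90,30] → #
    (3,1)@(7, 3): e=[0,66,66] → ·  [on edge]
    (2,2)@(5, 5): e=[32,86,14] → #
    (3,2)@(7, 5): e=[20,62,50] → #
    (4,2)@(9, 5): e=[8,38,86] → #
    (5,2)@(11, 5): e=[-4,14,122] → ·
    (2,3)@(5, 7): e=[52,82,-2] → ·
    (3,3)@(7, 7): e=[40,58,34] → #
    (5,3)@(11, 7): e=[16,10,106] → #
  covered (16 px):
    · # · · · · ·
    · · # · · · ·
    · · # # # · ·
    · · · # # # ·
    · · · # # # ·
    · · · # # # ·
    · · · · # · ·
    · · · · # · ·
    · · · · · · ·
    · · · · · · ·
    · · · · · · ·
T2:
  2·area = 36
  edge (7, 21)→(4, 18): d=(-3,-3) top-left  bias=+0
  edge (4, 18)→(13, 15): d=(9,-3) top-left  bias=+0
  edge (13, 15)→(7, 21): d=(-6,6) right/bottom  bias=-1
    (0,7)@(1, 15): e=[0,-36,72] → ·  [on edge]
    (6,7)@(13, 15): e=[36,0,0] → ·  [on edge]
    (1,8)@(3, 17): e=[0,-12,48] → ·  [on edge]
    (3,8)@(7, 17): e=[12,0,24] → #  [on edge]
    (4,8)@(9, 17): e=[18,6,12] → #
    (5,8)@(11, 17): e=[24,12,0] → ·  [on edge]
    (0,9)@(1, 19): e=[-12,0,48] → ·  [on edge]
    (2,9)@(5, 19): e=[0,12,24] → #  [on edge]
    (4,9)@(9, 19): e=[12,24,0] → ·  [on edge]
    (2,10)@(5, 21): e=[-6,30,12] → ·
    (3,10)@(7, 21): e=[0,36,0] → ·  [on edge]
  covered (4 px):
    · · · · · · ·
    · · · · · · ·
    · · · · · · ·
    · · · · · · ·
    · · · · · · ·
    · · · · · · ·
    · · · · · · ·
    · · · · · · ·
    · · · # # · ·
    · · # # · · ·
    · · · · · · ·

Answer: [6,12,18]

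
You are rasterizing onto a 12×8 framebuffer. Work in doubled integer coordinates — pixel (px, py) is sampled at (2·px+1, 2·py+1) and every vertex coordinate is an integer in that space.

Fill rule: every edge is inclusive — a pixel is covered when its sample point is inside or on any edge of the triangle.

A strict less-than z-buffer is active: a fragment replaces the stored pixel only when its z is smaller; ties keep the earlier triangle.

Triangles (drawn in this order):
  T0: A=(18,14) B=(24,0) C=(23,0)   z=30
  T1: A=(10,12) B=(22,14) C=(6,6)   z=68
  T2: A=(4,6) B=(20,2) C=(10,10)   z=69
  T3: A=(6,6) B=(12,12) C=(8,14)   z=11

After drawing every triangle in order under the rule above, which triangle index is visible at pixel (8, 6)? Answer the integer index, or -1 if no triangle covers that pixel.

T0:
  2·area = 14  (B↔C swapped to make it positive)
  edge (18, 14)→(23, 0): d=(5,-14) inclusive
  edge (23, 0)→(24, 0): d=(1,0) inclusive
  edge (24, 0)→(18, 14): d=(-6,14) inclusive
    (11,0)@(23, 1): e=[5,1,8] → █
    (11,1)@(23, 3): e=[15,3,-4] → ·
    (10,3)@(21, 7): e=[7,7,0] → █  [on edge]
    (11,3)@(23, 7): e=[35,7,-28] → ·
    (10,4)@(21, 9): e=[17,9,-12] → ·
  covered (2 px):
    · · · · · · · · · · · █
    · · · · · · · · · · · ·
    · · · · · · · · · · · ·
    · · · · · · · · · · █ ·
    · · · · · · · · · · · ·
    · · · · · · · · · · · ·
    · · · · · · · · · · · ·
    · · · · · · · · · · · ·
T1:
  2·area = 64  (B↔C swapped to make it positive)
  edge (10, 12)→(6, 6): d=(-4,-6) inclusive
  edge (6, 6)→(22, 14): d=(16,8) inclusive
  edge (22, 14)→(10, 12): d=(-12,-2) inclusive
    (3,3)@(7, 7): e=[2,8,54] → █
    (4,3)@(9, 7): e=[14,-8,58] → ·
    (3,4)@(7, 9): e=[-6,40,30] → ·
    (4,4)@(9, 9): e=[6,24,34] → █
    (5,4)@(11, 9): e=[18,8,38] → █
    (6,4)@(13, 9): e=[30,-8,42] → ·
    (4,5)@(9, 11): e=[-2,56,10] → ·
    (5,5)@(11, 11): e=[10,40,14] → █
    (6,5)@(13, 11): e=[22,24,18] → █
    (7,5)@(15, 11): e=[34,8,22] → █
    (8,5)@(17, 11): e=[46,-8,26] → ·
    (5,6)@(11, 13): e=[2,72,-10] → ·
  covered (8 px):
    · · · · · · · · · · · ·
    · · · · · · · · · · · ·
    · · · · · · · · · · · ·
    · · · █ · · · · · · · ·
    · · · · █ █ · · · · · ·
    · · · · · █ █ █ · · · ·
    · · · · · · · · █ █ · ·
    · · · · · · · · · · · ·
T2:
  2·area = 88
  edge (4, 6)→(20, 2): d=(16,-4) inclusive
  edge (20, 2)→(10, 10): d=(-10,8) inclusive
  edge (10, 10)→(4, 6): d=(-6,-4) inclusive
    (8,1)@(17, 3): e=[4,14,70] → █
    (9,1)@(19, 3): e=[12,-2,78] → ·
    (4,2)@(9, 5): e=[4,58,26] → █
    (5,2)@(11, 5): e=[12,42,34] → █
    (6,2)@(13, 5): e=[20,26,42] → █
    (7,2)@(15, 5): e=[28,10,50] → █
    (8,2)@(17, 5): e=[36,-6,58] → ·
    (3,3)@(7, 7): e=[28,54,6] → █
    (7,3)@(15, 7): e=[60,-10,38] → ·
    (3,4)@(7, 9): e=[60,34,-6] → ·
    (4,4)@(9, 9): e=[68,18,2] → █
    (6,4)@(13, 9): e=[84,-14,18] → ·
  covered (11 px):
    · · · · · · · · · · · ·
    · · · · · · · · █ · · ·
    · · · · █ █ █ █ · · · ·
    · · · █ █ █ █ · · · · ·
    · · · · █ █ · · · · · ·
    · · · · · · · · · · · ·
    · · · · · · · · · · · ·
    · · · · · · · · · · · ·
T3:
  2·area = 36
  edge (6, 6)→(12, 12): d=(6,6) inclusive
  edge (12, 12)→(8, 14): d=(-4,2) inclusive
  edge (8, 14)→(6, 6): d=(-2,-8) inclusive
    (0,0)@(1, 1): e=[0,66,-30] → ·  [on edge]
    (1,1)@(3, 3): e=[0,54,-18] → ·  [on edge]
    (2,2)@(5, 5): e=[0,42,-6] → ·  [on edge]
    (3,3)@(7, 7): e=[0,30,6] → █  [on edge]
    (4,3)@(9, 7): e=[-12,26,22] → ·
    (3,4)@(7, 9): e=[12,22,2] → █
    (4,4)@(9, 9): e=[0,18,18] → █  [on edge]
    (5,4)@(11, 9): e=[-12,14,34] → ·
    (3,5)@(7, 11): e=[24,14,-2] → ·
    (4,5)@(9, 11): e=[12,10,14] → █
    (5,5)@(11, 11): e=[0,6,30] → █  [on edge]
    (6,5)@(13, 11): e=[-12,2,46] → ·
    (6,6)@(13, 13): e=[0,-6,42] → ·  [on edge]
    (7,7)@(15, 15): e=[0,-18,54] → ·  [on edge]
  covered (6 px):
    · · · · · · · · · · · ·
    · · · · · · · · · · · ·
    · · · · · · · · · · · ·
    · · · █ · · · · · · · ·
    · · · █ █ · · · · · · ·
    · · · · █ █ · · · · · ·
    · · · · █ · · · · · · ·
    · · · · · · · · · · · ·

Z-buffer (winner per pixel, '.' = empty):
  . . . . . . . . . . . 0
  . . . . . . . . 2 . . .
  . . . . 2 2 2 2 . . . .
  . . . 3 2 2 2 . . . 0 .
  . . . 3 3 1 . . . . . .
  . . . . 3 3 1 1 . . . .
  . . . . 3 . . . 1 1 . .
  . . . . . . . . . . . .

Answer: 1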